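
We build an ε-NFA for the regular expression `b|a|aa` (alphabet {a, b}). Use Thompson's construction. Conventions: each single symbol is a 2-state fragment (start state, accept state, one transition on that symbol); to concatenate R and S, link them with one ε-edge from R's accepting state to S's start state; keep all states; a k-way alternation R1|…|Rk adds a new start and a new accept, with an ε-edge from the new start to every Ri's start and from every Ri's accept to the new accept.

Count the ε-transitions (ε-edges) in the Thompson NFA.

Building bottom-up:
Each of the 4 symbol leaves contributes 0 ε-transitions.
  aa = 1 ε-transition
  b|a|aa = 7 ε-transitions

7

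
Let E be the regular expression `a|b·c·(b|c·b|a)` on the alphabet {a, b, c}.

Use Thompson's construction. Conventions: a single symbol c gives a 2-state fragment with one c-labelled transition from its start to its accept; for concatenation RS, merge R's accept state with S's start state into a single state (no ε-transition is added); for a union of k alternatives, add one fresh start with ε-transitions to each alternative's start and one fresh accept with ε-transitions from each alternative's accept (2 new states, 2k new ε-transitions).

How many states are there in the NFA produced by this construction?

15

Bottom-up over the parse tree:
Each of the 7 symbol leaves contributes a 2-state fragment.
  c·b — 3 states
  b|c·b|a — 9 states
  b·c·(b|c·b|a) — 11 states
  a|b·c·(b|c·b|a) — 15 states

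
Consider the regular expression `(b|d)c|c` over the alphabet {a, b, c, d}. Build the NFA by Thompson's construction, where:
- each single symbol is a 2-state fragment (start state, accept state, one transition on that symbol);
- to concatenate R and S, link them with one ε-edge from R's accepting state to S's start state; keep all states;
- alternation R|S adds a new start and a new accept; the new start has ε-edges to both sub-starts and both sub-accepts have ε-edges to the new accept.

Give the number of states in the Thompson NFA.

12

Building bottom-up:
Each of the 4 symbol leaves contributes a 2-state fragment.
  b|d → 6 states
  (b|d)c → 8 states
  (b|d)c|c → 12 states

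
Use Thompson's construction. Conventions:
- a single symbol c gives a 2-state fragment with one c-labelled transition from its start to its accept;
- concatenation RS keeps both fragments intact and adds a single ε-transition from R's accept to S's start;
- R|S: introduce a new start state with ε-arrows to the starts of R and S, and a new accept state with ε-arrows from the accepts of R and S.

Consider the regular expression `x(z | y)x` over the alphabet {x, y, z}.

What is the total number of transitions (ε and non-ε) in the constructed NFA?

10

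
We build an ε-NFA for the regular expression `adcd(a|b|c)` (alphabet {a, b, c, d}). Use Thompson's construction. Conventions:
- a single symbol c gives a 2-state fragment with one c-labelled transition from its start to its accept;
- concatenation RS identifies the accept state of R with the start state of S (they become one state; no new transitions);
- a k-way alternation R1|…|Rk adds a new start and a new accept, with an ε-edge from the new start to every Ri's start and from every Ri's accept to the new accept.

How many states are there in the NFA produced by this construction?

12

Recursing over subexpressions:
Each of the 7 symbol leaves contributes a 2-state fragment.
  a|b|c — 8 states
  adcd(a|b|c) — 12 states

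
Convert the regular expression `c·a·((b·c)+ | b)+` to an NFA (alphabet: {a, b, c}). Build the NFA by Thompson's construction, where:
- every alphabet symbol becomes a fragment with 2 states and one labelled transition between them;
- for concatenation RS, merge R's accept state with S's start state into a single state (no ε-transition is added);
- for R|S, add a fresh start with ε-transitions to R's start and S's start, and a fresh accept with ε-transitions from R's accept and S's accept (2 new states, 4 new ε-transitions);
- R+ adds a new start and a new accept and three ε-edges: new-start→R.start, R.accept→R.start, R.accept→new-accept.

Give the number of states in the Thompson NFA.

13

Recursing over subexpressions:
Each of the 5 symbol leaves contributes a 2-state fragment.
  b·c — 3 states
  (b·c)+ — 5 states
  (b·c)+ | b — 9 states
  ((b·c)+ | b)+ — 11 states
  c·a·((b·c)+ | b)+ — 13 states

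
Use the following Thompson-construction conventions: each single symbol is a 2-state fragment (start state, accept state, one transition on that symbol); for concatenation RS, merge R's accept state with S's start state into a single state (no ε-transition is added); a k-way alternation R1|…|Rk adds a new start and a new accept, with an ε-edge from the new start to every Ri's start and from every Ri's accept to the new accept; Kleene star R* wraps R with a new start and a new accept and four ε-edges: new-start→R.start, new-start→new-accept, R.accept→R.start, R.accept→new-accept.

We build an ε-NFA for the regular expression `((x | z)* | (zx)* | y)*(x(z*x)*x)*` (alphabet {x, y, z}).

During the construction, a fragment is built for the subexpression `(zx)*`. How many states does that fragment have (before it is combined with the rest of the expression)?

5

Fragment for `(zx)*`:
Each of the 2 symbol leaves contributes a 2-state fragment.
  zx — 3 states
  (zx)* — 5 states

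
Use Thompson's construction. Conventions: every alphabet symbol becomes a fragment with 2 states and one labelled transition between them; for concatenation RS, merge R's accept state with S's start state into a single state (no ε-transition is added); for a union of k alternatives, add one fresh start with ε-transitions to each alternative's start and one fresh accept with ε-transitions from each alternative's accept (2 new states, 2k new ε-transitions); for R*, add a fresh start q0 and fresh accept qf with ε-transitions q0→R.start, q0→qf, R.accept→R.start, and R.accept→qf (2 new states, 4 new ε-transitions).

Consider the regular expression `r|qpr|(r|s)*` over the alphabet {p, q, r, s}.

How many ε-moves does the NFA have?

Per subexpression:
Each of the 6 symbol leaves contributes 0 ε-transitions.
  qpr = 0 ε-transitions
  r|s = 4 ε-transitions
  (r|s)* = 8 ε-transitions
  r|qpr|(r|s)* = 14 ε-transitions

14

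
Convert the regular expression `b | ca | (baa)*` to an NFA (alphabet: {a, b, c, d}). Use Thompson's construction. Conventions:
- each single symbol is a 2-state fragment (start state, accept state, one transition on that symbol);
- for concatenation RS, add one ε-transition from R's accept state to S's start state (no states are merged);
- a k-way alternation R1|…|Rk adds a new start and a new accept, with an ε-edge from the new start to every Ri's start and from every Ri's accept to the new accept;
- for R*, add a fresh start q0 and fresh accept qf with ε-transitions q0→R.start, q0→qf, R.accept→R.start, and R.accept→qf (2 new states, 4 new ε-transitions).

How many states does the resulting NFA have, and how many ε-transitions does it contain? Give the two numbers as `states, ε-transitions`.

Recursing over subexpressions:
Each of the 6 symbol leaves contributes 2 states and 0 ε-transitions.
  ca = 4 states, 1 ε-transition
  baa = 6 states, 2 ε-transitions
  (baa)* = 8 states, 6 ε-transitions
  b | ca | (baa)* = 16 states, 13 ε-transitions

16, 13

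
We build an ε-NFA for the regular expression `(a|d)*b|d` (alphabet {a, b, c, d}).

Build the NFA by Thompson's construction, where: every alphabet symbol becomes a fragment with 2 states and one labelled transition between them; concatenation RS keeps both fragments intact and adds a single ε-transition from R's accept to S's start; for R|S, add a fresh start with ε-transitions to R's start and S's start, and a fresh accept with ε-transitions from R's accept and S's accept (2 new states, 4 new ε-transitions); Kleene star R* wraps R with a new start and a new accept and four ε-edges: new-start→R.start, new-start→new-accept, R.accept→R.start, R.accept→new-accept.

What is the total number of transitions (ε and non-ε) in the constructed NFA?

By structural recursion:
Each of the 4 symbol leaves contributes 1 transition (1 symbol, 0 ε).
  a|d → 6 transitions (2 symbol, 4 ε)
  (a|d)* → 10 transitions (2 symbol, 8 ε)
  (a|d)*b → 12 transitions (3 symbol, 9 ε)
  (a|d)*b|d → 17 transitions (4 symbol, 13 ε)

17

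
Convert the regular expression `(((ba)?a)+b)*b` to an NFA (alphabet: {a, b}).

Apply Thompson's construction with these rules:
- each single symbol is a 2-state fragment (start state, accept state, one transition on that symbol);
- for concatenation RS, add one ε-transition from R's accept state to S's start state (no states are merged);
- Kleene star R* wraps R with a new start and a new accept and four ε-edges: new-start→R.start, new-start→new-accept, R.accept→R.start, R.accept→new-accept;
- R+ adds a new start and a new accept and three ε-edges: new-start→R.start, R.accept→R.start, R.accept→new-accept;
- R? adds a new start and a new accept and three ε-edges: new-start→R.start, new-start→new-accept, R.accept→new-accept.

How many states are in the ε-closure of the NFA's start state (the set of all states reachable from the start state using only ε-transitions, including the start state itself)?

Work bottom-up. For each fragment F, track |ε-closure(F.start)| and whether F's accept lies in that closure (i.e. whether F accepts ε). A single-symbol fragment has closure size 1 and does not accept ε.
  ba → same as the first factor's closure: |ε-closure| = 1
  (ba)? → new start has ε-edges to the inner start and to the new accept, so |ε-closure| = 2 + 1 = 3
  (ba)?a → |ε-closure| = 3 + 1 = 4 (closure spills across the concat boundary because the left factor accepts ε)
  ((ba)?a)+ → new start ε-reaches only the body's start; the new accept needs a symbol first: |ε-closure| = 1 + 4 = 5
  ((ba)?a)+b → |ε-closure| equals the left operand's closure size = 5 (its accept is not ε-reachable, so the closure stops there)
  (((ba)?a)+b)* → |ε-closure| = 1 (new start) + 5 (body) + 1 (new accept) = 7
  (((ba)?a)+b)*b → |ε-closure| = 7 + 1 = 8 (closure spills across the concat boundary because the left factor accepts ε)

8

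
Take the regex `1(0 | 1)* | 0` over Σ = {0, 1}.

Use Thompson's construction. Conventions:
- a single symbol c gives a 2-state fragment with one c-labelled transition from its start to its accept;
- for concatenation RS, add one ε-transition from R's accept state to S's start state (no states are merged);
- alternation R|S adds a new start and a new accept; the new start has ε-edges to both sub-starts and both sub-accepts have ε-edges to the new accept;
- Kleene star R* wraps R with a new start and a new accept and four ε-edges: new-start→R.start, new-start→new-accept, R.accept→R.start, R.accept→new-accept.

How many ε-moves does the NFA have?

13

Per subexpression:
Each of the 4 symbol leaves contributes 0 ε-transitions.
  0 | 1 → 4 ε-transitions
  (0 | 1)* → 8 ε-transitions
  1(0 | 1)* → 9 ε-transitions
  1(0 | 1)* | 0 → 13 ε-transitions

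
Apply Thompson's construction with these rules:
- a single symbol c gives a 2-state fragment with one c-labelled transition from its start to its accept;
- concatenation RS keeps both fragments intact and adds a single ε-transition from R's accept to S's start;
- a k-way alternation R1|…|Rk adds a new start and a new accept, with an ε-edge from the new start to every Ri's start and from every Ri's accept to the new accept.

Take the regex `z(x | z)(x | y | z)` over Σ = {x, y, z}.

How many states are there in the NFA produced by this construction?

16

Per subexpression:
Each of the 6 symbol leaves contributes a 2-state fragment.
  x | z — 6 states
  x | y | z — 8 states
  z(x | z)(x | y | z) — 16 states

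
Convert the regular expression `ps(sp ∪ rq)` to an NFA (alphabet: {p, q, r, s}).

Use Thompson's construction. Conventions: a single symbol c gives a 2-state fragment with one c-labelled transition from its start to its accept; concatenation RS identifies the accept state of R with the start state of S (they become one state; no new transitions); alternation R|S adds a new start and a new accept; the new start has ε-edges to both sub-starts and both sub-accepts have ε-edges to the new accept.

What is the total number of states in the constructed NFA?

10

Per subexpression:
Each of the 6 symbol leaves contributes a 2-state fragment.
  sp = 3 states
  rq = 3 states
  sp ∪ rq = 8 states
  ps(sp ∪ rq) = 10 states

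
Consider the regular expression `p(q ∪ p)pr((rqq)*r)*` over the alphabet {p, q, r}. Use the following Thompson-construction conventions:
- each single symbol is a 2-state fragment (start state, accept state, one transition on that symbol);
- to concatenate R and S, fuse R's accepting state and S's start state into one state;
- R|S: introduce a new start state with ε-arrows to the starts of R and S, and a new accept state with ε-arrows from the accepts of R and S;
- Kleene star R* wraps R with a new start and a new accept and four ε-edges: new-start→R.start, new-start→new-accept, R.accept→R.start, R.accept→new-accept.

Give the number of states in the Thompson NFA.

17

Per subexpression:
Each of the 9 symbol leaves contributes a 2-state fragment.
  q ∪ p = 6 states
  rqq = 4 states
  (rqq)* = 6 states
  (rqq)*r = 7 states
  ((rqq)*r)* = 9 states
  p(q ∪ p)pr((rqq)*r)* = 17 states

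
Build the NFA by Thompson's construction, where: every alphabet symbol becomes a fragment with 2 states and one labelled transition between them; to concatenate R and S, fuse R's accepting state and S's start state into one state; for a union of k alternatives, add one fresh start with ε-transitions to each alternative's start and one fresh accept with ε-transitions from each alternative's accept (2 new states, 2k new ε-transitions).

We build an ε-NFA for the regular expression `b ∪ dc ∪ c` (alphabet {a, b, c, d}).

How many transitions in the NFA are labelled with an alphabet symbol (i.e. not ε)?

4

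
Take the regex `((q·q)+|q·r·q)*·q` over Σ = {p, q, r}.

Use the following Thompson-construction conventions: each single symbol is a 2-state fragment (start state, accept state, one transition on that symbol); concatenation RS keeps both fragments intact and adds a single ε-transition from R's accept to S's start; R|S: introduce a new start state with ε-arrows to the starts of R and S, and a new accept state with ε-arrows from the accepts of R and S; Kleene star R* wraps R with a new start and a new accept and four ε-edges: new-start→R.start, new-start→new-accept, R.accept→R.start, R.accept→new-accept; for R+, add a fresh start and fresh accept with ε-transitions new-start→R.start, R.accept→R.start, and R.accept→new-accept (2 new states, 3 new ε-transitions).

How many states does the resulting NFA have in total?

By structural recursion:
Each of the 6 symbol leaves contributes a 2-state fragment.
  q·q : 4 states
  (q·q)+ : 6 states
  q·r·q : 6 states
  (q·q)+|q·r·q : 14 states
  ((q·q)+|q·r·q)* : 16 states
  ((q·q)+|q·r·q)*·q : 18 states

18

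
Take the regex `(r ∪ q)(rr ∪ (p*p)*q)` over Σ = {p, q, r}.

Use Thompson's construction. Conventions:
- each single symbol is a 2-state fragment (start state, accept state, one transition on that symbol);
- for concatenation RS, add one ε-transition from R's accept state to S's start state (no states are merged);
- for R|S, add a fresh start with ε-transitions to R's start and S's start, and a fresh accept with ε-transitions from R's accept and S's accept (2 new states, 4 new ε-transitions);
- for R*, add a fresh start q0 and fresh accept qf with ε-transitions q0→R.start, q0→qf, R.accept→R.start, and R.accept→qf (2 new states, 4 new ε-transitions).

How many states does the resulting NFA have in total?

22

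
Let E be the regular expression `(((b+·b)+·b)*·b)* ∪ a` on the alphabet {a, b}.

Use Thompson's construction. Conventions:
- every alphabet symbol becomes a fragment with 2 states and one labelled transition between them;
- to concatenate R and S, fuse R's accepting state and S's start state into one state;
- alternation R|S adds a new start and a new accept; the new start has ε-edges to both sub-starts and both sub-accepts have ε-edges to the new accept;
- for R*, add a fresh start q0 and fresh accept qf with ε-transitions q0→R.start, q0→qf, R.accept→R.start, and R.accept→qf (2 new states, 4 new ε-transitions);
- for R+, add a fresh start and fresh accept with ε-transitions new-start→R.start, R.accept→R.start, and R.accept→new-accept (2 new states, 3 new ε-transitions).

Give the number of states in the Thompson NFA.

17

Building bottom-up:
Each of the 5 symbol leaves contributes a 2-state fragment.
  b+ = 4 states
  b+·b = 5 states
  (b+·b)+ = 7 states
  (b+·b)+·b = 8 states
  ((b+·b)+·b)* = 10 states
  ((b+·b)+·b)*·b = 11 states
  (((b+·b)+·b)*·b)* = 13 states
  (((b+·b)+·b)*·b)* ∪ a = 17 states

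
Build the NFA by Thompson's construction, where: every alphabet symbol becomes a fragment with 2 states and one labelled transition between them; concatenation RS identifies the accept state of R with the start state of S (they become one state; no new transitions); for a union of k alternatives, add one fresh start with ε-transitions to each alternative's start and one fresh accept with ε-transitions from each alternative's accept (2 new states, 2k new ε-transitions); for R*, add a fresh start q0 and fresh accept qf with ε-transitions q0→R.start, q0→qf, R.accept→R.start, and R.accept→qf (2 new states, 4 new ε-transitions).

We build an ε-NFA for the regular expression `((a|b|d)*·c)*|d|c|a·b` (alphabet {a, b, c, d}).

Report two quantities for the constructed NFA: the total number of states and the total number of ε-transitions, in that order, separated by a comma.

22, 22

Building bottom-up:
Each of the 8 symbol leaves contributes 2 states and 0 ε-transitions.
  a|b|d : 8 states, 6 ε-transitions
  (a|b|d)* : 10 states, 10 ε-transitions
  (a|b|d)*·c : 11 states, 10 ε-transitions
  ((a|b|d)*·c)* : 13 states, 14 ε-transitions
  a·b : 3 states, 0 ε-transitions
  ((a|b|d)*·c)*|d|c|a·b : 22 states, 22 ε-transitions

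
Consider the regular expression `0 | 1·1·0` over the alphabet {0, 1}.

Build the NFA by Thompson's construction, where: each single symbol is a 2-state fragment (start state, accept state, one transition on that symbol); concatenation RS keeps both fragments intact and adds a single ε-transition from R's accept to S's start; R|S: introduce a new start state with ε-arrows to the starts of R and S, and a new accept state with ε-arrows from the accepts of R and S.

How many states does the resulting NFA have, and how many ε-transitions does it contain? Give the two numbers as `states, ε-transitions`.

Per subexpression:
Each of the 4 symbol leaves contributes 2 states and 0 ε-transitions.
  1·1·0 → 6 states, 2 ε-transitions
  0 | 1·1·0 → 10 states, 6 ε-transitions

10, 6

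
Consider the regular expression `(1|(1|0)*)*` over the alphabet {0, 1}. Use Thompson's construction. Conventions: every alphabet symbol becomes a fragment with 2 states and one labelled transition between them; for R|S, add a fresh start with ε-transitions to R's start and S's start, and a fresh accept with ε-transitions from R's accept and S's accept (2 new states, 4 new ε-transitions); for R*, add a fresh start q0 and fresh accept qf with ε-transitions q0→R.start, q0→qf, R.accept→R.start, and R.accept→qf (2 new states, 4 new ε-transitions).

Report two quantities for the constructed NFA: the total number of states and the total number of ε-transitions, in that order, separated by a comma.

By structural recursion:
Each of the 3 symbol leaves contributes 2 states and 0 ε-transitions.
  1|0 — 6 states, 4 ε-transitions
  (1|0)* — 8 states, 8 ε-transitions
  1|(1|0)* — 12 states, 12 ε-transitions
  (1|(1|0)*)* — 14 states, 16 ε-transitions

14, 16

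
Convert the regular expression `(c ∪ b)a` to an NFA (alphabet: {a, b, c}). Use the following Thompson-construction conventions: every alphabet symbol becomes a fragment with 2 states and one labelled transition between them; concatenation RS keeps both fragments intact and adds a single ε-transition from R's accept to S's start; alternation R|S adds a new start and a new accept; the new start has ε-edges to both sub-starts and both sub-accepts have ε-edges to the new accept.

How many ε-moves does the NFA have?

5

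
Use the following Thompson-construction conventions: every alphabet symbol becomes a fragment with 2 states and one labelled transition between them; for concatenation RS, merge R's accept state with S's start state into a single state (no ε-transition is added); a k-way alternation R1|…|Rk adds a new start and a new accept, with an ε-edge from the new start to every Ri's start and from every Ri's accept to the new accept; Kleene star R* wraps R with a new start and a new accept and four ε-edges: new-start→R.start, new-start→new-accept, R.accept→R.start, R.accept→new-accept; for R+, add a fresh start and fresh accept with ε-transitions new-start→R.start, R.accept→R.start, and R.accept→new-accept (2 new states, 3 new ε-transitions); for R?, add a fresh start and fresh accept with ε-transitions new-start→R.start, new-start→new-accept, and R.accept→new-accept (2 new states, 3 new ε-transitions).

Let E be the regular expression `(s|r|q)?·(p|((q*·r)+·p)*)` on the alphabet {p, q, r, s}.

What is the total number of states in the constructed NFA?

23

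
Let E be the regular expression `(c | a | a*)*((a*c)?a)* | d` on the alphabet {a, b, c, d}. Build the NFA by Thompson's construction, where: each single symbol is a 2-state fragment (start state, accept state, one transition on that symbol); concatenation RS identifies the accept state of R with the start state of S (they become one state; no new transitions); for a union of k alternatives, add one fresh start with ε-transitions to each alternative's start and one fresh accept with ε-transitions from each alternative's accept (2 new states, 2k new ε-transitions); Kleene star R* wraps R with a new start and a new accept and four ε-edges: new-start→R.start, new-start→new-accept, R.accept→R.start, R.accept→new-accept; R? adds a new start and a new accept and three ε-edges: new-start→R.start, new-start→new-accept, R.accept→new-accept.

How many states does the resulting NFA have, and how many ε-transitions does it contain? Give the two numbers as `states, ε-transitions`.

25, 29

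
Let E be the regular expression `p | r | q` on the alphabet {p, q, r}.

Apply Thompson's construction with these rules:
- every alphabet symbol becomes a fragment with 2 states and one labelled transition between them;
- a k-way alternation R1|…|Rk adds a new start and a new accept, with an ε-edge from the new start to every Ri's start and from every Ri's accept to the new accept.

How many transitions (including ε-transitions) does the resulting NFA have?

Per subexpression:
Each of the 3 symbol leaves contributes 1 transition (1 symbol, 0 ε).
  p | r | q — 9 transitions (3 symbol, 6 ε)

9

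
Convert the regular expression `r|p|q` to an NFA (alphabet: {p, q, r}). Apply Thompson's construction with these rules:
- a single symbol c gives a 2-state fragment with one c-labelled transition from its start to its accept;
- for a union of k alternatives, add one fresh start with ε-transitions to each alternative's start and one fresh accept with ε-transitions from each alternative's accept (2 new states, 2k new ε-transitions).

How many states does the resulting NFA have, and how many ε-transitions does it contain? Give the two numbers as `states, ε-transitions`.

By structural recursion:
Each of the 3 symbol leaves contributes 2 states and 0 ε-transitions.
  r|p|q — 8 states, 6 ε-transitions

8, 6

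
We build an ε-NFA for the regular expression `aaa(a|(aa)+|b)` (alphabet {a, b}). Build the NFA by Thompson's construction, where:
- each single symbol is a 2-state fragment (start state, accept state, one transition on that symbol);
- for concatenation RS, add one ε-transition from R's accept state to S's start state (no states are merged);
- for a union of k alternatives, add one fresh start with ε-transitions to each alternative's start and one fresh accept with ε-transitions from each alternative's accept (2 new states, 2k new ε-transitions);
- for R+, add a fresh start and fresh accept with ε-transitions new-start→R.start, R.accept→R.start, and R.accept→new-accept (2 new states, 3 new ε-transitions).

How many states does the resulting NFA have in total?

Bottom-up over the parse tree:
Each of the 7 symbol leaves contributes a 2-state fragment.
  aa = 4 states
  (aa)+ = 6 states
  a|(aa)+|b = 12 states
  aaa(a|(aa)+|b) = 18 states

18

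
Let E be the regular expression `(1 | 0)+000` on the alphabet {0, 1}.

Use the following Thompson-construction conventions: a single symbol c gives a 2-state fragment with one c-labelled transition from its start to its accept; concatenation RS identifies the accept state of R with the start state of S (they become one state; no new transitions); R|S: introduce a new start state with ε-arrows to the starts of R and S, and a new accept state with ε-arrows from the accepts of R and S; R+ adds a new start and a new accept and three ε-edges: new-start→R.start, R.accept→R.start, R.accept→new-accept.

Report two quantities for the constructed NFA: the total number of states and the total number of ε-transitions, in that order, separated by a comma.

Per subexpression:
Each of the 5 symbol leaves contributes 2 states and 0 ε-transitions.
  1 | 0 : 6 states, 4 ε-transitions
  (1 | 0)+ : 8 states, 7 ε-transitions
  (1 | 0)+000 : 11 states, 7 ε-transitions

11, 7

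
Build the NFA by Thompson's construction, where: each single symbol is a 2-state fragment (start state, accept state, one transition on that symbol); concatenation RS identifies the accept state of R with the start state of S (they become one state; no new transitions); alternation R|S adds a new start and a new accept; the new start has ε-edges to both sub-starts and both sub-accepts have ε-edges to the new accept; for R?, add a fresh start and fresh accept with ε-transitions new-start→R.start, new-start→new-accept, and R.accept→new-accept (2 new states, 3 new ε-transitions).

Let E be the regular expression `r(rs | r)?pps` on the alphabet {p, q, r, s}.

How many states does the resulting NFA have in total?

13

By structural recursion:
Each of the 7 symbol leaves contributes a 2-state fragment.
  rs → 3 states
  rs | r → 7 states
  (rs | r)? → 9 states
  r(rs | r)?pps → 13 states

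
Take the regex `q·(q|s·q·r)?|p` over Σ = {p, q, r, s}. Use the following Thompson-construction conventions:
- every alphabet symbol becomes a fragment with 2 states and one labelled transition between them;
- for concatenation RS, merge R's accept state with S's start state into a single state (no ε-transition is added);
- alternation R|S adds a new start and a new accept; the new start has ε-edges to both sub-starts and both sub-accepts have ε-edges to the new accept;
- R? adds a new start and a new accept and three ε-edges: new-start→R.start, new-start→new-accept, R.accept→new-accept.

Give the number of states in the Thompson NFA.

15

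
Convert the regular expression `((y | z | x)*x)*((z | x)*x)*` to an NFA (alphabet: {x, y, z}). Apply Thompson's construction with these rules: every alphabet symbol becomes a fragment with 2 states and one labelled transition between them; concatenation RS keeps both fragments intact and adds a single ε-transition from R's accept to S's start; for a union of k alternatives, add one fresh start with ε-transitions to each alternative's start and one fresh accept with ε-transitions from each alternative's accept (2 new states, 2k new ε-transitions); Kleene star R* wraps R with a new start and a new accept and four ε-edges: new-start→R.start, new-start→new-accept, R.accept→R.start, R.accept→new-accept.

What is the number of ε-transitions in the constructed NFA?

29

Building bottom-up:
Each of the 7 symbol leaves contributes 0 ε-transitions.
  y | z | x = 6 ε-transitions
  (y | z | x)* = 10 ε-transitions
  (y | z | x)*x = 11 ε-transitions
  ((y | z | x)*x)* = 15 ε-transitions
  z | x = 4 ε-transitions
  (z | x)* = 8 ε-transitions
  (z | x)*x = 9 ε-transitions
  ((z | x)*x)* = 13 ε-transitions
  ((y | z | x)*x)*((z | x)*x)* = 29 ε-transitions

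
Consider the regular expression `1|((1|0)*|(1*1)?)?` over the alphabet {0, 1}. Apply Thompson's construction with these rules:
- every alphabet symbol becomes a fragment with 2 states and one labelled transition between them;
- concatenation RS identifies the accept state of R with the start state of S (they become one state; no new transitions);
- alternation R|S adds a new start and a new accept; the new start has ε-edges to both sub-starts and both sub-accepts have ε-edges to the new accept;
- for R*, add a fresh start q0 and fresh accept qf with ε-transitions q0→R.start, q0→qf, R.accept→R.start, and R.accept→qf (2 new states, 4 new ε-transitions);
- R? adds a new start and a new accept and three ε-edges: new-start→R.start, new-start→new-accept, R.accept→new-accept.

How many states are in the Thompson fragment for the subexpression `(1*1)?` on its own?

7

Fragment for `(1*1)?`:
Each of the 2 symbol leaves contributes a 2-state fragment.
  1* = 4 states
  1*1 = 5 states
  (1*1)? = 7 states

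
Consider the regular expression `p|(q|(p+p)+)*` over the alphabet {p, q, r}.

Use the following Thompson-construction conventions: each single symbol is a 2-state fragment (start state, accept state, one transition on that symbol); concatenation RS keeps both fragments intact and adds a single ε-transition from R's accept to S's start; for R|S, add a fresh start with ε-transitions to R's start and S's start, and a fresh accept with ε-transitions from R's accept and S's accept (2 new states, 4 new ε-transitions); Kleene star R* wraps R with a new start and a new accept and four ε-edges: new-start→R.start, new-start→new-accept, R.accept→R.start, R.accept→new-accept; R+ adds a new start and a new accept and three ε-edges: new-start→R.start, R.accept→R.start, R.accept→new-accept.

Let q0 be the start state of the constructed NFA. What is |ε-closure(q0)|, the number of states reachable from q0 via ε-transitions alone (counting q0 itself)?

Let C(F) = |ε-closure(F.start)| within fragment F, and note whether F accepts ε. Symbol fragments have C = 1 and do not accept ε. Then:
  p+ : new start ε-reaches only the body's start; the new accept needs a symbol first: |closure| = 1 + 1 = 2
  p+p : same as the first factor's closure: |closure| = 2
  (p+p)+ : |closure| = 1 + 2 = 3 (the body doesn't accept ε, so the new accept is not reached)
  q|(p+p)+ : |closure| = 1 + 1 + 3 = 5 (the new accept is not ε-reachable since no branch accepts ε)
  (q|(p+p)+)* : new start has ε-edges to the inner start and to the new accept, so |closure| = 2 + 5 = 7
  p|(q|(p+p)+)* : new start ε-reaches every alternative's start; at least one alternative accepts ε, so the union's new accept is reached too: |closure| = 1 + 1 + 7 + 1 = 10

10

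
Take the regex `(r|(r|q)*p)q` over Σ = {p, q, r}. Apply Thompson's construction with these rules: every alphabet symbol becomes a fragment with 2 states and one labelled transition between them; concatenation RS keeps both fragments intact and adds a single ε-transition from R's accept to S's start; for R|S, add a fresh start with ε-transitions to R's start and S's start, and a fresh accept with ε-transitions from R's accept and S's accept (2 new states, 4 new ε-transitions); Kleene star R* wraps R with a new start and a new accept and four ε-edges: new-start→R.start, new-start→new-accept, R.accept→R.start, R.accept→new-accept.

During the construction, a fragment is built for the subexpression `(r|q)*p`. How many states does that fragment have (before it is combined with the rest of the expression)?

Fragment for `(r|q)*p`:
Each of the 3 symbol leaves contributes a 2-state fragment.
  r|q → 6 states
  (r|q)* → 8 states
  (r|q)*p → 10 states

10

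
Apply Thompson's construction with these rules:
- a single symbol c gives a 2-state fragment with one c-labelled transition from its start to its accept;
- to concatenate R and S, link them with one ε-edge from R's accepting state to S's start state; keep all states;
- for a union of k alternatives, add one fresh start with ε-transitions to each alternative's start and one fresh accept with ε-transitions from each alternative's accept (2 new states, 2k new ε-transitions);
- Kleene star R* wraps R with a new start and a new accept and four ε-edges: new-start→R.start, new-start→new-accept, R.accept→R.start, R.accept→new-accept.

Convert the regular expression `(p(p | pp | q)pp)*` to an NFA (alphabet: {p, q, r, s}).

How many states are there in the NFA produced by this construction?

Recursing over subexpressions:
Each of the 7 symbol leaves contributes a 2-state fragment.
  pp — 4 states
  p | pp | q — 10 states
  p(p | pp | q)pp — 16 states
  (p(p | pp | q)pp)* — 18 states

18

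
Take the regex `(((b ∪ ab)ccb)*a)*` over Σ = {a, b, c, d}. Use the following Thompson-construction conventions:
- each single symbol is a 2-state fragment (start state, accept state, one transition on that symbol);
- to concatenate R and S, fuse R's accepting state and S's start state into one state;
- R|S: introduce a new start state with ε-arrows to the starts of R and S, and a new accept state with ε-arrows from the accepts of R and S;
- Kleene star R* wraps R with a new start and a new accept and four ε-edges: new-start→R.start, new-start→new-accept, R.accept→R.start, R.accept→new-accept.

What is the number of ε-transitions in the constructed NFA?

Building bottom-up:
Each of the 7 symbol leaves contributes 0 ε-transitions.
  ab — 0 ε-transitions
  b ∪ ab — 4 ε-transitions
  (b ∪ ab)ccb — 4 ε-transitions
  ((b ∪ ab)ccb)* — 8 ε-transitions
  ((b ∪ ab)ccb)*a — 8 ε-transitions
  (((b ∪ ab)ccb)*a)* — 12 ε-transitions

12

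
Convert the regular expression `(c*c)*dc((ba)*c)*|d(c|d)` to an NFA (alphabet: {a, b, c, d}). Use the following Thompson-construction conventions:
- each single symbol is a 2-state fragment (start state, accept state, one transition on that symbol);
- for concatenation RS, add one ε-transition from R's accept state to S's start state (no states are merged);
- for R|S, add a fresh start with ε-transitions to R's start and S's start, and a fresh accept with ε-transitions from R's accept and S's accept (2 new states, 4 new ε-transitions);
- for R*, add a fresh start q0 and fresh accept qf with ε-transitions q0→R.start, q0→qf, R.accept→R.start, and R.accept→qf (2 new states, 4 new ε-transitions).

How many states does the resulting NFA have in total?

32

By structural recursion:
Each of the 10 symbol leaves contributes a 2-state fragment.
  c* — 4 states
  c*c — 6 states
  (c*c)* — 8 states
  ba — 4 states
  (ba)* — 6 states
  (ba)*c — 8 states
  ((ba)*c)* — 10 states
  (c*c)*dc((ba)*c)* — 22 states
  c|d — 6 states
  d(c|d) — 8 states
  (c*c)*dc((ba)*c)*|d(c|d) — 32 states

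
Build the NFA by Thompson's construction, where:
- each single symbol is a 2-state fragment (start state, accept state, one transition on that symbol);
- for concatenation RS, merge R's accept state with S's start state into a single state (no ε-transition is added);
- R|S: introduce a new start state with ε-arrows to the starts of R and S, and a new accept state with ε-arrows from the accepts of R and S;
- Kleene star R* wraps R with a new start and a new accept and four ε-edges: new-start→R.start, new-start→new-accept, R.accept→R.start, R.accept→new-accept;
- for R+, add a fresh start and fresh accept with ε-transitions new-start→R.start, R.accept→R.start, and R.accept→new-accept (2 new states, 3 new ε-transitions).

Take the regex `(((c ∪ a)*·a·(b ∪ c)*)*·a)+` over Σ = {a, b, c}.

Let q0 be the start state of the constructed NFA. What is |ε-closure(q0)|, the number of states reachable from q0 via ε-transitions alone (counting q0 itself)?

Compute the ε-closure size of each fragment's start state recursively; a symbol fragment's start has no outgoing ε-edge, so its closure is just itself (size 1).
  c ∪ a → |closure| = 1 + 1 + 1 = 3 (the new accept is not ε-reachable since no branch accepts ε)
  (c ∪ a)* → the star's fresh start ε-reaches both the body's start and the fresh accept: |closure| = 2 + 3 = 5
  b ∪ c → |closure| = 1 + 1 + 1 = 3 (the new accept is not ε-reachable since no branch accepts ε)
  (b ∪ c)* → |closure| = 1 (new start) + 3 (body) + 1 (new accept) = 5
  (c ∪ a)*·a·(b ∪ c)* → the left operand accepts ε, so the closure extends into the next operand (the shared merged state is already counted); |closure| = 5 + (1−1) = 5
  ((c ∪ a)*·a·(b ∪ c)*)* → the star's fresh start ε-reaches both the body's start and the fresh accept: |closure| = 2 + 5 = 7
  ((c ∪ a)*·a·(b ∪ c)*)*·a → |closure| = 7 + (1−1) = 7 (closure spills across the concat boundary because the left factor accepts ε)
  (((c ∪ a)*·a·(b ∪ c)*)*·a)+ → new start ε-reaches only the body's start; the new accept needs a symbol first: |closure| = 1 + 7 = 8

8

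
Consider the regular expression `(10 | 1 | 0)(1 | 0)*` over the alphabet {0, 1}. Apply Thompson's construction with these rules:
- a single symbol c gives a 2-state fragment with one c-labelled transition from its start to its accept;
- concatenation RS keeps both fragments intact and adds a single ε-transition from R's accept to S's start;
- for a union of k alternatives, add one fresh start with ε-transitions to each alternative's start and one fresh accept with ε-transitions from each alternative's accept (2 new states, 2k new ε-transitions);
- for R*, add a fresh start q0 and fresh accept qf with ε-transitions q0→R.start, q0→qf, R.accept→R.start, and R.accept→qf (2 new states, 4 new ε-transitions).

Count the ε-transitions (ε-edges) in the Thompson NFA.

16

Building bottom-up:
Each of the 6 symbol leaves contributes 0 ε-transitions.
  10 : 1 ε-transition
  10 | 1 | 0 : 7 ε-transitions
  1 | 0 : 4 ε-transitions
  (1 | 0)* : 8 ε-transitions
  (10 | 1 | 0)(1 | 0)* : 16 ε-transitions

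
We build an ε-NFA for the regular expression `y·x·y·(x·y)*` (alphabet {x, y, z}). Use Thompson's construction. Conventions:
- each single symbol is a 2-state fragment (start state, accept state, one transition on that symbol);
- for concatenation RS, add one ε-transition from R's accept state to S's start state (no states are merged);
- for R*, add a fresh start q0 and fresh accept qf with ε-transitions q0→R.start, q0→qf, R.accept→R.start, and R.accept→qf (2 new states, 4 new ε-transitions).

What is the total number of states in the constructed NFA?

12

Recursing over subexpressions:
Each of the 5 symbol leaves contributes a 2-state fragment.
  x·y : 4 states
  (x·y)* : 6 states
  y·x·y·(x·y)* : 12 states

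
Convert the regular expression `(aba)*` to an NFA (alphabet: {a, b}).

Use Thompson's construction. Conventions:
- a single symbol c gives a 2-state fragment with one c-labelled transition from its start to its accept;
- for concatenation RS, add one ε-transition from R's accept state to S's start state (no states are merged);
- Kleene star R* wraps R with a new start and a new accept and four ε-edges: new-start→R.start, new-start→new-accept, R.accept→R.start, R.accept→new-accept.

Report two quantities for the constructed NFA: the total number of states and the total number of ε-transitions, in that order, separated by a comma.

Per subexpression:
Each of the 3 symbol leaves contributes 2 states and 0 ε-transitions.
  aba : 6 states, 2 ε-transitions
  (aba)* : 8 states, 6 ε-transitions

8, 6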